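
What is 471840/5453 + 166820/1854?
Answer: 892230410/5054931 ≈ 176.51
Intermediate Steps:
471840/5453 + 166820/1854 = 471840*(1/5453) + 166820*(1/1854) = 471840/5453 + 83410/927 = 892230410/5054931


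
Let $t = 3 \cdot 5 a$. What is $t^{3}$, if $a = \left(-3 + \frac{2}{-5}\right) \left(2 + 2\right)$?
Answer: $-8489664$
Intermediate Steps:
$a = - \frac{68}{5}$ ($a = \left(-3 + 2 \left(- \frac{1}{5}\right)\right) 4 = \left(-3 - \frac{2}{5}\right) 4 = \left(- \frac{17}{5}\right) 4 = - \frac{68}{5} \approx -13.6$)
$t = -204$ ($t = 3 \cdot 5 \left(- \frac{68}{5}\right) = 15 \left(- \frac{68}{5}\right) = -204$)
$t^{3} = \left(-204\right)^{3} = -8489664$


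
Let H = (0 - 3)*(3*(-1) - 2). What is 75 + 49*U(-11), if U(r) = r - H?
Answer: -1199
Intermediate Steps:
H = 15 (H = -3*(-3 - 2) = -3*(-5) = 15)
U(r) = -15 + r (U(r) = r - 1*15 = r - 15 = -15 + r)
75 + 49*U(-11) = 75 + 49*(-15 - 11) = 75 + 49*(-26) = 75 - 1274 = -1199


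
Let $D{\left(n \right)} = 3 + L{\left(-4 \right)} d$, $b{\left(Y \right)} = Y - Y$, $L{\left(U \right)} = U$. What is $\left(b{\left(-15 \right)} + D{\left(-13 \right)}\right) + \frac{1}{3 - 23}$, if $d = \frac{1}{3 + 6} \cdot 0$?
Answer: $\frac{59}{20} \approx 2.95$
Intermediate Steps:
$b{\left(Y \right)} = 0$
$d = 0$ ($d = \frac{1}{9} \cdot 0 = 0$)
$D{\left(n \right)} = 3$ ($D{\left(n \right)} = 3 - 0 = 3 + 0 = 3$)
$\left(b{\left(-15 \right)} + D{\left(-13 \right)}\right) + \frac{1}{3 - 23} = \left(0 + 3\right) + \frac{1}{3 - 23} = 3 + \frac{1}{-20} = 3 - \frac{1}{20} = \frac{59}{20}$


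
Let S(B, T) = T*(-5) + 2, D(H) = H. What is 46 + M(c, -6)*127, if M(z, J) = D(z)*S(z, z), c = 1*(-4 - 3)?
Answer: -32847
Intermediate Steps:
S(B, T) = 2 - 5*T (S(B, T) = -5*T + 2 = 2 - 5*T)
c = -7 (c = 1*(-7) = -7)
M(z, J) = z*(2 - 5*z)
46 + M(c, -6)*127 = 46 - 7*(2 - 5*(-7))*127 = 46 - 7*(2 + 35)*127 = 46 - 7*37*127 = 46 - 259*127 = 46 - 32893 = -32847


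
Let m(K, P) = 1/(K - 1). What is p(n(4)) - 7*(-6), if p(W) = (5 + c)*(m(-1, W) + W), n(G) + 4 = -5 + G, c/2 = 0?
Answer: 29/2 ≈ 14.500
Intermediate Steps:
c = 0 (c = 2*0 = 0)
n(G) = -9 + G (n(G) = -4 + (-5 + G) = -9 + G)
m(K, P) = 1/(-1 + K)
p(W) = -5/2 + 5*W (p(W) = (5 + 0)*(1/(-1 - 1) + W) = 5*(1/(-2) + W) = 5*(-½ + W) = -5/2 + 5*W)
p(n(4)) - 7*(-6) = (-5/2 + 5*(-9 + 4)) - 7*(-6) = (-5/2 + 5*(-5)) + 42 = (-5/2 - 25) + 42 = -55/2 + 42 = 29/2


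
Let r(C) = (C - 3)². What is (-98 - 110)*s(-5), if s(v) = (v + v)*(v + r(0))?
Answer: 8320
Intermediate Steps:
r(C) = (-3 + C)²
s(v) = 2*v*(9 + v) (s(v) = (v + v)*(v + (-3 + 0)²) = (2*v)*(v + (-3)²) = (2*v)*(v + 9) = (2*v)*(9 + v) = 2*v*(9 + v))
(-98 - 110)*s(-5) = (-98 - 110)*(2*(-5)*(9 - 5)) = -416*(-5)*4 = -208*(-40) = 8320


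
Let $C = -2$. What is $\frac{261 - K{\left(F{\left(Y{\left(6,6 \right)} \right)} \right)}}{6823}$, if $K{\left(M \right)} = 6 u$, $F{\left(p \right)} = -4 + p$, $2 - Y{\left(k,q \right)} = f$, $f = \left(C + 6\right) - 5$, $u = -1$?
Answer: $\frac{267}{6823} \approx 0.039132$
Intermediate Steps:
$f = -1$ ($f = \left(-2 + 6\right) - 5 = 4 - 5 = -1$)
$Y{\left(k,q \right)} = 3$ ($Y{\left(k,q \right)} = 2 - -1 = 2 + 1 = 3$)
$K{\left(M \right)} = -6$ ($K{\left(M \right)} = 6 \left(-1\right) = -6$)
$\frac{261 - K{\left(F{\left(Y{\left(6,6 \right)} \right)} \right)}}{6823} = \frac{261 - -6}{6823} = \left(261 + 6\right) \frac{1}{6823} = 267 \cdot \frac{1}{6823} = \frac{267}{6823}$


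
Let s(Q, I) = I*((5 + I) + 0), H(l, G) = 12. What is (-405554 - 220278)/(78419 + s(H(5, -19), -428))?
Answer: -625832/259463 ≈ -2.4120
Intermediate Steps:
s(Q, I) = I*(5 + I)
(-405554 - 220278)/(78419 + s(H(5, -19), -428)) = (-405554 - 220278)/(78419 - 428*(5 - 428)) = -625832/(78419 - 428*(-423)) = -625832/(78419 + 181044) = -625832/259463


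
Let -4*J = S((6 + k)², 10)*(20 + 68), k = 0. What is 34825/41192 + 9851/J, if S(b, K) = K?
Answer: -99530223/2265560 ≈ -43.932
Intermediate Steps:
J = -220 (J = -5*(20 + 68)/2 = -5*88/2 = -¼*880 = -220)
34825/41192 + 9851/J = 34825/41192 + 9851/(-220) = 34825*(1/41192) + 9851*(-1/220) = 34825/41192 - 9851/220 = -99530223/2265560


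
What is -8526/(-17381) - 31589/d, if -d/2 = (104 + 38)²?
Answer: 127554991/100134424 ≈ 1.2738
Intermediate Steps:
d = -40328 (d = -2*(104 + 38)² = -2*142² = -2*20164 = -40328)
-8526/(-17381) - 31589/d = -8526/(-17381) - 31589/(-40328) = -8526*(-1/17381) - 31589*(-1/40328) = 1218/2483 + 31589/40328 = 127554991/100134424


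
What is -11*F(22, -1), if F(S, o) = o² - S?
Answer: 231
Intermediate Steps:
-11*F(22, -1) = -11*((-1)² - 1*22) = -11*(1 - 22) = -11*(-21) = 231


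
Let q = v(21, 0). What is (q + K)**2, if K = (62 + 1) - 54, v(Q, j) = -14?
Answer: 25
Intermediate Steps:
q = -14
K = 9 (K = 63 - 54 = 9)
(q + K)**2 = (-14 + 9)**2 = (-5)**2 = 25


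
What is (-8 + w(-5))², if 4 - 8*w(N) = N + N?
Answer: 625/16 ≈ 39.063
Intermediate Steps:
w(N) = ½ - N/4 (w(N) = ½ - (N + N)/8 = ½ - N/4)
(-8 + w(-5))² = (-8 + (½ - ¼*(-5)))² = (-8 + (½ + 5/4))² = (-8 + 7/4)² = (-25/4)² = 625/16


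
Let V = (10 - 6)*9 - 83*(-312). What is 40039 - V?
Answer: 14107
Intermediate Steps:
V = 25932 (V = 4*9 + 25896 = 36 + 25896 = 25932)
40039 - V = 40039 - 1*25932 = 40039 - 25932 = 14107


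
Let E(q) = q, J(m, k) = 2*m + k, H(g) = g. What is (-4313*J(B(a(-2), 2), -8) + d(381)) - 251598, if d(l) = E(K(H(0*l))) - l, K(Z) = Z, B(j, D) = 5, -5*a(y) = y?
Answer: -260605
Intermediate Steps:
a(y) = -y/5
J(m, k) = k + 2*m
d(l) = -l (d(l) = 0*l - l = 0 - l = -l)
(-4313*J(B(a(-2), 2), -8) + d(381)) - 251598 = (-4313*(-8 + 2*5) - 1*381) - 251598 = (-4313*(-8 + 10) - 381) - 251598 = (-4313*2 - 381) - 251598 = (-8626 - 381) - 251598 = -9007 - 251598 = -260605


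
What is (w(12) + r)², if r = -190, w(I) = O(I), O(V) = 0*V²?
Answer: 36100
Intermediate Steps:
O(V) = 0
w(I) = 0
(w(12) + r)² = (0 - 190)² = (-190)² = 36100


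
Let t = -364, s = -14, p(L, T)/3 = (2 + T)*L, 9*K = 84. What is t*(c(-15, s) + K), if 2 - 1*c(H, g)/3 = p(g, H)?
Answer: 1771952/3 ≈ 5.9065e+5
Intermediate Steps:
K = 28/3 (K = (⅑)*84 = 28/3 ≈ 9.3333)
p(L, T) = 3*L*(2 + T) (p(L, T) = 3*((2 + T)*L) = 3*(L*(2 + T)) = 3*L*(2 + T))
c(H, g) = 6 - 9*g*(2 + H)
t*(c(-15, s) + K) = -364*((6 - 9*(-14)*(2 - 15)) + 28/3) = -364*((6 - 9*(-14)*(-13)) + 28/3) = -364*((6 - 1638) + 28/3) = -364*(-1632 + 28/3) = -364*(-4868/3) = 1771952/3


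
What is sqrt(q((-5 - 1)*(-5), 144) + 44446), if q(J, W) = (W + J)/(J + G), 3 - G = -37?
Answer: 11*sqrt(449995)/35 ≈ 210.83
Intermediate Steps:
G = 40 (G = 3 - 1*(-37) = 3 + 37 = 40)
q(J, W) = (J + W)/(40 + J) (q(J, W) = (W + J)/(J + 40) = (J + W)/(40 + J))
sqrt(q((-5 - 1)*(-5), 144) + 44446) = sqrt(((-5 - 1)*(-5) + 144)/(40 + (-5 - 1)*(-5)) + 44446) = sqrt((-6*(-5) + 144)/(40 - 6*(-5)) + 44446) = sqrt((30 + 144)/(40 + 30) + 44446) = sqrt(174/70 + 44446) = sqrt((1/70)*174 + 44446) = sqrt(87/35 + 44446) = sqrt(1555697/35) = 11*sqrt(449995)/35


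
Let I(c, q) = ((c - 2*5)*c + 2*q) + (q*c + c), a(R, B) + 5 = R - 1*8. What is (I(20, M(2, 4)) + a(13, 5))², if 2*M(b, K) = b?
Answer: 58564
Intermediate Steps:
a(R, B) = -13 + R (a(R, B) = -5 + (R - 1*8) = -5 + (R - 8) = -5 + (-8 + R) = -13 + R)
M(b, K) = b/2
I(c, q) = c + 2*q + c*q + c*(-10 + c) (I(c, q) = ((c - 10)*c + 2*q) + (c*q + c) = ((-10 + c)*c + 2*q) + (c + c*q) = (c*(-10 + c) + 2*q) + (c + c*q) = (2*q + c*(-10 + c)) + (c + c*q) = c + 2*q + c*q + c*(-10 + c))
(I(20, M(2, 4)) + a(13, 5))² = ((20² - 9*20 + 2*((½)*2) + 20*((½)*2)) + (-13 + 13))² = ((400 - 180 + 2*1 + 20*1) + 0)² = ((400 - 180 + 2 + 20) + 0)² = (242 + 0)² = 242² = 58564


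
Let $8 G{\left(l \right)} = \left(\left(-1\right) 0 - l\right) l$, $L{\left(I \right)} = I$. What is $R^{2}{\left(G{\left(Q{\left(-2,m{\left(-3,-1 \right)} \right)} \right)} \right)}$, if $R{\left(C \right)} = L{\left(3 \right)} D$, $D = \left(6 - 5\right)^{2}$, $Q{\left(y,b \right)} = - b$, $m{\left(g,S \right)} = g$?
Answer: $9$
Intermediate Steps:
$G{\left(l \right)} = - \frac{l^{2}}{8}$ ($G{\left(l \right)} = \frac{\left(\left(-1\right) 0 - l\right) l}{8} = \frac{\left(0 - l\right) l}{8} = \frac{- l l}{8} = \frac{\left(-1\right) l^{2}}{8} = - \frac{l^{2}}{8}$)
$D = 1$ ($D = 1^{2} = 1$)
$R{\left(C \right)} = 3$ ($R{\left(C \right)} = 3 \cdot 1 = 3$)
$R^{2}{\left(G{\left(Q{\left(-2,m{\left(-3,-1 \right)} \right)} \right)} \right)} = 3^{2} = 9$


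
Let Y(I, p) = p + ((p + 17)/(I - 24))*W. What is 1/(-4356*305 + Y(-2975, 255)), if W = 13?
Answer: -2999/3983650211 ≈ -7.5283e-7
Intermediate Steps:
Y(I, p) = p + 13*(17 + p)/(-24 + I) (Y(I, p) = p + ((p + 17)/(I - 24))*13 = p + ((17 + p)/(-24 + I))*13 = p + 13*(17 + p)/(-24 + I))
1/(-4356*305 + Y(-2975, 255)) = 1/(-4356*305 + (221 - 11*255 - 2975*255)/(-24 - 2975)) = 1/(-198*6710 + (221 - 2805 - 758625)/(-2999)) = 1/(-1328580 - 1/2999*(-761209)) = 1/(-1328580 + 761209/2999) = 1/(-3983650211/2999) = -2999/3983650211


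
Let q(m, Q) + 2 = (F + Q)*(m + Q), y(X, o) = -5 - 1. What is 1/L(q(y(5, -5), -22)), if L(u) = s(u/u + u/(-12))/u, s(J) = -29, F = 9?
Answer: -362/29 ≈ -12.483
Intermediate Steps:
y(X, o) = -6
q(m, Q) = -2 + (9 + Q)*(Q + m) (q(m, Q) = -2 + (9 + Q)*(m + Q) = -2 + (9 + Q)*(Q + m))
L(u) = -29/u
1/L(q(y(5, -5), -22)) = 1/(-29/(-2 + (-22)² + 9*(-22) + 9*(-6) - 22*(-6))) = 1/(-29/(-2 + 484 - 198 - 54 + 132)) = 1/(-29/362) = -362/29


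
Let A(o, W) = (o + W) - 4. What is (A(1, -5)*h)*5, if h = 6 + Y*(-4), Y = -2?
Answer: -560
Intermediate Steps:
A(o, W) = -4 + W + o (A(o, W) = (W + o) - 4 = -4 + W + o)
h = 14 (h = 6 - 2*(-4) = 6 + 8 = 14)
(A(1, -5)*h)*5 = ((-4 - 5 + 1)*14)*5 = -8*14*5 = -112*5 = -560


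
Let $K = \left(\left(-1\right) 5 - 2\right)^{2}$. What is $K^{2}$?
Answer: $2401$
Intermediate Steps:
$K = 49$ ($K = \left(-5 - 2\right)^{2} = \left(-7\right)^{2} = 49$)
$K^{2} = 49^{2} = 2401$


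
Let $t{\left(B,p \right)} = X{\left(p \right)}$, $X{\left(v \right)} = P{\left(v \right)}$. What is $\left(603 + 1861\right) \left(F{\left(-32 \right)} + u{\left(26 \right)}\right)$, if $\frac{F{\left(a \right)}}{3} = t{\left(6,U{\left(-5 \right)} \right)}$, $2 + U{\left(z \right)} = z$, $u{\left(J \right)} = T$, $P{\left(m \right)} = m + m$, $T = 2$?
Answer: $-98560$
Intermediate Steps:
$P{\left(m \right)} = 2 m$
$u{\left(J \right)} = 2$
$U{\left(z \right)} = -2 + z$
$X{\left(v \right)} = 2 v$
$t{\left(B,p \right)} = 2 p$
$F{\left(a \right)} = -42$ ($F{\left(a \right)} = 3 \cdot 2 \left(-2 - 5\right) = 3 \cdot 2 \left(-7\right) = 3 \left(-14\right) = -42$)
$\left(603 + 1861\right) \left(F{\left(-32 \right)} + u{\left(26 \right)}\right) = \left(603 + 1861\right) \left(-42 + 2\right) = 2464 \left(-40\right) = -98560$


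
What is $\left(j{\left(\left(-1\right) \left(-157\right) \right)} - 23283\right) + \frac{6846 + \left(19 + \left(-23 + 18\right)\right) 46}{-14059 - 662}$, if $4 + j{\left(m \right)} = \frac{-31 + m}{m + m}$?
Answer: $- \frac{7688727578}{330171} \approx -23287.0$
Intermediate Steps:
$j{\left(m \right)} = -4 + \frac{-31 + m}{2 m}$ ($j{\left(m \right)} = -4 + \frac{-31 + m}{m + m} = -4 + \frac{-31 + m}{2 m}$)
$\left(j{\left(\left(-1\right) \left(-157\right) \right)} - 23283\right) + \frac{6846 + \left(19 + \left(-23 + 18\right)\right) 46}{-14059 - 662} = \left(\frac{-31 - 7 \left(\left(-1\right) \left(-157\right)\right)}{2 \left(\left(-1\right) \left(-157\right)\right)} - 23283\right) + \frac{6846 + \left(19 + \left(-23 + 18\right)\right) 46}{-14059 - 662} = \left(\frac{-31 - 1099}{2 \cdot 157} - 23283\right) + \frac{6846 + \left(19 - 5\right) 46}{-14721} = \left(\frac{1}{2} \cdot \frac{1}{157} \left(-31 - 1099\right) - 23283\right) + \left(6846 + 14 \cdot 46\right) \left(- \frac{1}{14721}\right) = \left(\frac{1}{2} \cdot \frac{1}{157} \left(-1130\right) - 23283\right) + \left(6846 + 644\right) \left(- \frac{1}{14721}\right) = \left(- \frac{565}{157} - 23283\right) + 7490 \left(- \frac{1}{14721}\right) = - \frac{3655996}{157} - \frac{1070}{2103} = - \frac{7688727578}{330171}$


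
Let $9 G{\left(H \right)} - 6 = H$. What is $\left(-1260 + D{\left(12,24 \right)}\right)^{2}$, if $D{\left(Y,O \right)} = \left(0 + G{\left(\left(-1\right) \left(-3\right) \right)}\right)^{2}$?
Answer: $1585081$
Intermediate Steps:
$G{\left(H \right)} = \frac{2}{3} + \frac{H}{9}$
$D{\left(Y,O \right)} = 1$ ($D{\left(Y,O \right)} = \left(0 + \left(\frac{2}{3} + \frac{\left(-1\right) \left(-3\right)}{9}\right)\right)^{2} = \left(0 + \left(\frac{2}{3} + \frac{1}{9} \cdot 3\right)\right)^{2} = \left(0 + \left(\frac{2}{3} + \frac{1}{3}\right)\right)^{2} = \left(0 + 1\right)^{2} = 1^{2} = 1$)
$\left(-1260 + D{\left(12,24 \right)}\right)^{2} = \left(-1260 + 1\right)^{2} = \left(-1259\right)^{2} = 1585081$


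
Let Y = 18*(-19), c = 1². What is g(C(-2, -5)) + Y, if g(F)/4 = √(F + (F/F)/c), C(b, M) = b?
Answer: -342 + 4*I ≈ -342.0 + 4.0*I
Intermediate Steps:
c = 1
Y = -342
g(F) = 4*√(1 + F) (g(F) = 4*√(F + (F/F)/1) = 4*√(F + 1*1) = 4*√(F + 1) = 4*√(1 + F))
g(C(-2, -5)) + Y = 4*√(1 - 2) - 342 = 4*√(-1) - 342 = 4*I - 342 = -342 + 4*I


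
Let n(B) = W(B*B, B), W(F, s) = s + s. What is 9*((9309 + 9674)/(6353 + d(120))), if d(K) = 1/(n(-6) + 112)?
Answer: 1898300/70589 ≈ 26.892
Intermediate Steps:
W(F, s) = 2*s
n(B) = 2*B
d(K) = 1/100 (d(K) = 1/(2*(-6) + 112) = 1/(-12 + 112) = 1/100)
9*((9309 + 9674)/(6353 + d(120))) = 9*((9309 + 9674)/(6353 + 1/100)) = 9*(18983/(635301/100)) = 9*(18983*(100/635301)) = 9*(1898300/635301) = 1898300/70589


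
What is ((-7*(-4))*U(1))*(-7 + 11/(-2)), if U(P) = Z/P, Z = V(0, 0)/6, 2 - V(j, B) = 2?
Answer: 0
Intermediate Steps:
V(j, B) = 0 (V(j, B) = 2 - 1*2 = 2 - 2 = 0)
Z = 0 (Z = 0/6 = 0*(⅙) = 0)
U(P) = 0 (U(P) = 0/P = 0)
((-7*(-4))*U(1))*(-7 + 11/(-2)) = (-7*(-4)*0)*(-7 + 11/(-2)) = (28*0)*(-7 + 11*(-½)) = 0*(-7 - 11/2) = 0*(-25/2) = 0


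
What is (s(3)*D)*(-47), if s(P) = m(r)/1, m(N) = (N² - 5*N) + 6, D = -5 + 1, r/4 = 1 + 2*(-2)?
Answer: 39480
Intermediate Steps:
r = -12 (r = 4*(1 + 2*(-2)) = 4*(1 - 4) = 4*(-3) = -12)
D = -4
m(N) = 6 + N² - 5*N
s(P) = 210 (s(P) = (6 + (-12)² - 5*(-12))/1 = (6 + 144 + 60)*1 = 210*1 = 210)
(s(3)*D)*(-47) = (210*(-4))*(-47) = -840*(-47) = 39480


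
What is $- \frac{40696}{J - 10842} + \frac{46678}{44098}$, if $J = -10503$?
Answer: $\frac{1395477059}{470635905} \approx 2.9651$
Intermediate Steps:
$- \frac{40696}{J - 10842} + \frac{46678}{44098} = - \frac{40696}{-10503 - 10842} + \frac{46678}{44098} = - \frac{40696}{-10503 - 10842} + 46678 \cdot \frac{1}{44098} = - \frac{40696}{-21345} + \frac{23339}{22049} = \left(-40696\right) \left(- \frac{1}{21345}\right) + \frac{23339}{22049} = \frac{40696}{21345} + \frac{23339}{22049} = \frac{1395477059}{470635905}$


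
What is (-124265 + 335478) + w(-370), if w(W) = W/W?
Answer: 211214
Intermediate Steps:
w(W) = 1
(-124265 + 335478) + w(-370) = (-124265 + 335478) + 1 = 211213 + 1 = 211214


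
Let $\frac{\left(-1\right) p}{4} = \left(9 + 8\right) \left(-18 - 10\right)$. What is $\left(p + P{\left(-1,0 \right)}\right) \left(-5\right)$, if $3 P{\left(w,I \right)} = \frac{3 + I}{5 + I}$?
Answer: $-9521$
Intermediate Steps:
$p = 1904$ ($p = - 4 \left(9 + 8\right) \left(-18 - 10\right) = - 4 \cdot 17 \left(-28\right) = \left(-4\right) \left(-476\right) = 1904$)
$P{\left(w,I \right)} = \frac{3 + I}{3 \left(5 + I\right)}$ ($P{\left(w,I \right)} = \frac{\left(3 + I\right) \frac{1}{5 + I}}{3} = \frac{\frac{1}{5 + I} \left(3 + I\right)}{3} = \frac{3 + I}{3 \left(5 + I\right)}$)
$\left(p + P{\left(-1,0 \right)}\right) \left(-5\right) = \left(1904 + \frac{3 + 0}{3 \left(5 + 0\right)}\right) \left(-5\right) = \left(1904 + \frac{1}{3} \cdot \frac{1}{5} \cdot 3\right) \left(-5\right) = \left(1904 + \frac{1}{5}\right) \left(-5\right) = \frac{9521}{5} \left(-5\right) = -9521$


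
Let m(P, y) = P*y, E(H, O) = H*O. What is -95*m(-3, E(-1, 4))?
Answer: -1140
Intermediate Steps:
-95*m(-3, E(-1, 4)) = -(-285)*(-1*4) = -(-285)*(-4) = -95*12 = -1140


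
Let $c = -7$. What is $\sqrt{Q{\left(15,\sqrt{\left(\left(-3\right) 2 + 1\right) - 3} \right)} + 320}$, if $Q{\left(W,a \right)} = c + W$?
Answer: $2 \sqrt{82} \approx 18.111$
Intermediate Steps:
$Q{\left(W,a \right)} = -7 + W$
$\sqrt{Q{\left(15,\sqrt{\left(\left(-3\right) 2 + 1\right) - 3} \right)} + 320} = \sqrt{\left(-7 + 15\right) + 320} = \sqrt{8 + 320} = \sqrt{328} = 2 \sqrt{82}$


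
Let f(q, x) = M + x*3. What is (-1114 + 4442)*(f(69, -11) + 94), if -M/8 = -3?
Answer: 282880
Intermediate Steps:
M = 24 (M = -8*(-3) = 24)
f(q, x) = 24 + 3*x (f(q, x) = 24 + x*3 = 24 + 3*x)
(-1114 + 4442)*(f(69, -11) + 94) = (-1114 + 4442)*((24 + 3*(-11)) + 94) = 3328*((24 - 33) + 94) = 3328*(-9 + 94) = 3328*85 = 282880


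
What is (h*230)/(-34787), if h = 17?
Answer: -3910/34787 ≈ -0.11240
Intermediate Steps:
(h*230)/(-34787) = (17*230)/(-34787) = 3910*(-1/34787) = -3910/34787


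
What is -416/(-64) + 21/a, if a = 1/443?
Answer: 18619/2 ≈ 9309.5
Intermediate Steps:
a = 1/443 ≈ 0.0022573
-416/(-64) + 21/a = -416/(-64) + 21/(1/443) = -416*(-1/64) + 21*443 = 13/2 + 9303 = 18619/2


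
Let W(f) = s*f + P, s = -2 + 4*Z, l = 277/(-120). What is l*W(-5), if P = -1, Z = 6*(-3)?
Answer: -34071/40 ≈ -851.78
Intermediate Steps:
Z = -18
l = -277/120 (l = 277*(-1/120) = -277/120 ≈ -2.3083)
s = -74 (s = -2 + 4*(-18) = -2 - 72 = -74)
W(f) = -1 - 74*f (W(f) = -74*f - 1 = -1 - 74*f)
l*W(-5) = -277*(-1 - 74*(-5))/120 = -277*(-1 + 370)/120 = -277/120*369 = -34071/40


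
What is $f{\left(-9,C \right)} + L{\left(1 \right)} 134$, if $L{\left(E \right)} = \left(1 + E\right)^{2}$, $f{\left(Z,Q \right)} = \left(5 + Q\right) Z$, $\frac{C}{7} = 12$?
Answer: $-265$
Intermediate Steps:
$C = 84$ ($C = 7 \cdot 12 = 84$)
$f{\left(Z,Q \right)} = Z \left(5 + Q\right)$
$f{\left(-9,C \right)} + L{\left(1 \right)} 134 = - 9 \left(5 + 84\right) + \left(1 + 1\right)^{2} \cdot 134 = \left(-9\right) 89 + 2^{2} \cdot 134 = -801 + 4 \cdot 134 = -801 + 536 = -265$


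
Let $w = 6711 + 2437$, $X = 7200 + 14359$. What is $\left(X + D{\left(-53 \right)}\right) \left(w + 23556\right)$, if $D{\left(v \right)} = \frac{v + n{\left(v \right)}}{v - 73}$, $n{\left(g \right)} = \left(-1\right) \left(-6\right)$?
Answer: $\frac{6345699616}{9} \approx 7.0508 \cdot 10^{8}$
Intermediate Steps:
$n{\left(g \right)} = 6$
$D{\left(v \right)} = \frac{6 + v}{-73 + v}$ ($D{\left(v \right)} = \frac{v + 6}{v - 73} = \frac{6 + v}{-73 + v}$)
$X = 21559$
$w = 9148$
$\left(X + D{\left(-53 \right)}\right) \left(w + 23556\right) = \left(21559 + \frac{6 - 53}{-73 - 53}\right) \left(9148 + 23556\right) = \left(21559 + \frac{1}{-126} \left(-47\right)\right) 32704 = \left(21559 - - \frac{47}{126}\right) 32704 = \left(21559 + \frac{47}{126}\right) 32704 = \frac{2716481}{126} \cdot 32704 = \frac{6345699616}{9}$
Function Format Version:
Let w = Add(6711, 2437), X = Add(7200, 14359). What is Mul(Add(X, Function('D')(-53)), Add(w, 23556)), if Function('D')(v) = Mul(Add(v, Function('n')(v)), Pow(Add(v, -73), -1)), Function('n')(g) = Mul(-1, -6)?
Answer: Rational(6345699616, 9) ≈ 7.0508e+8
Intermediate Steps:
Function('n')(g) = 6
Function('D')(v) = Mul(Pow(Add(-73, v), -1), Add(6, v)) (Function('D')(v) = Mul(Add(v, 6), Pow(Add(v, -73), -1)) = Mul(Add(6, v), Pow(Add(-73, v), -1)) = Mul(Pow(Add(-73, v), -1), Add(6, v)))
X = 21559
w = 9148
Mul(Add(X, Function('D')(-53)), Add(w, 23556)) = Mul(Add(21559, Mul(Pow(Add(-73, -53), -1), Add(6, -53))), Add(9148, 23556)) = Mul(Add(21559, Mul(Pow(-126, -1), -47)), 32704) = Mul(Add(21559, Mul(Rational(-1, 126), -47)), 32704) = Mul(Add(21559, Rational(47, 126)), 32704) = Mul(Rational(2716481, 126), 32704) = Rational(6345699616, 9)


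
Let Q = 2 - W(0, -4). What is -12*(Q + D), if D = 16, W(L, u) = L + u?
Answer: -264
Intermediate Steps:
Q = 6 (Q = 2 - (0 - 4) = 2 - 1*(-4) = 2 + 4 = 6)
-12*(Q + D) = -12*(6 + 16) = -12*22 = -264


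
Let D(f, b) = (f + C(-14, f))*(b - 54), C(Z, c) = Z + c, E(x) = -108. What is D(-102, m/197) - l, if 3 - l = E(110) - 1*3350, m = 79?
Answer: 1620045/197 ≈ 8223.6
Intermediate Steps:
l = 3461 (l = 3 - (-108 - 1*3350) = 3 - (-108 - 3350) = 3 - 1*(-3458) = 3 + 3458 = 3461)
D(f, b) = (-54 + b)*(-14 + 2*f) (D(f, b) = (f + (-14 + f))*(b - 54) = (-14 + 2*f)*(-54 + b) = (-54 + b)*(-14 + 2*f))
D(-102, m/197) - l = (756 - 108*(-102) + (79/197)*(-102) + (79/197)*(-14 - 102)) - 1*3461 = (756 + 11016 + (79*(1/197))*(-102) + (79*(1/197))*(-116)) - 3461 = (756 + 11016 + (79/197)*(-102) + (79/197)*(-116)) - 3461 = (756 + 11016 - 8058/197 - 9164/197) - 3461 = 2301862/197 - 3461 = 1620045/197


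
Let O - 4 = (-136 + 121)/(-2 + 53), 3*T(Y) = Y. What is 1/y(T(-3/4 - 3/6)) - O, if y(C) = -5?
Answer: -332/85 ≈ -3.9059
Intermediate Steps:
T(Y) = Y/3
O = 63/17 (O = 4 + (-136 + 121)/(-2 + 53) = 4 - 15/51 = 4 - 15*1/51 = 4 - 5/17 = 63/17 ≈ 3.7059)
1/y(T(-3/4 - 3/6)) - O = 1/(-5) - 1*63/17 = -⅕ - 63/17 = -332/85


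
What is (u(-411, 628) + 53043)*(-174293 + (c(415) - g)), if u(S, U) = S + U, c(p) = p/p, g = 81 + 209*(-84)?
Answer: -8352073420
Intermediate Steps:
g = -17475 (g = 81 - 17556 = -17475)
c(p) = 1
(u(-411, 628) + 53043)*(-174293 + (c(415) - g)) = ((-411 + 628) + 53043)*(-174293 + (1 - 1*(-17475))) = (217 + 53043)*(-174293 + (1 + 17475)) = 53260*(-174293 + 17476) = 53260*(-156817) = -8352073420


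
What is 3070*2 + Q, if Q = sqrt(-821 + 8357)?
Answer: 6140 + 4*sqrt(471) ≈ 6226.8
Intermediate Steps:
Q = 4*sqrt(471) (Q = sqrt(7536) = 4*sqrt(471) ≈ 86.810)
3070*2 + Q = 3070*2 + 4*sqrt(471) = 6140 + 4*sqrt(471)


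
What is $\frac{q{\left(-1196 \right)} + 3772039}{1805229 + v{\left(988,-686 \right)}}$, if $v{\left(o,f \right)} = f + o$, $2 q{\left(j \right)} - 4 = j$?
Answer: $\frac{290111}{138887} \approx 2.0888$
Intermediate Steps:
$q{\left(j \right)} = 2 + \frac{j}{2}$
$\frac{q{\left(-1196 \right)} + 3772039}{1805229 + v{\left(988,-686 \right)}} = \frac{\left(2 + \frac{1}{2} \left(-1196\right)\right) + 3772039}{1805229 + \left(-686 + 988\right)} = \frac{\left(2 - 598\right) + 3772039}{1805229 + 302} = \frac{-596 + 3772039}{1805531} = 3771443 \cdot \frac{1}{1805531} = \frac{290111}{138887}$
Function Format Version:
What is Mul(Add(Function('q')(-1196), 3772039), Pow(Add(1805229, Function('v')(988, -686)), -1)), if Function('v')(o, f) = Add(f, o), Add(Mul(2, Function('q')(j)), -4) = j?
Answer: Rational(290111, 138887) ≈ 2.0888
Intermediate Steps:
Function('q')(j) = Add(2, Mul(Rational(1, 2), j))
Mul(Add(Function('q')(-1196), 3772039), Pow(Add(1805229, Function('v')(988, -686)), -1)) = Mul(Add(Add(2, Mul(Rational(1, 2), -1196)), 3772039), Pow(Add(1805229, Add(-686, 988)), -1)) = Mul(Add(Add(2, -598), 3772039), Pow(Add(1805229, 302), -1)) = Mul(Add(-596, 3772039), Pow(1805531, -1)) = Mul(3771443, Rational(1, 1805531)) = Rational(290111, 138887)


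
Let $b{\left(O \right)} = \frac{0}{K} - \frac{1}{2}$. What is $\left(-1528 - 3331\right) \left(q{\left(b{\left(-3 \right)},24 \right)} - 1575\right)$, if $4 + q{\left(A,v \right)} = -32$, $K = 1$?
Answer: $7827849$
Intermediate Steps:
$b{\left(O \right)} = - \frac{1}{2}$ ($b{\left(O \right)} = \frac{0}{1} - \frac{1}{2} = 0 \cdot 1 - \frac{1}{2} = 0 - \frac{1}{2} = - \frac{1}{2}$)
$q{\left(A,v \right)} = -36$ ($q{\left(A,v \right)} = -4 - 32 = -36$)
$\left(-1528 - 3331\right) \left(q{\left(b{\left(-3 \right)},24 \right)} - 1575\right) = \left(-1528 - 3331\right) \left(-36 - 1575\right) = \left(-4859\right) \left(-1611\right) = 7827849$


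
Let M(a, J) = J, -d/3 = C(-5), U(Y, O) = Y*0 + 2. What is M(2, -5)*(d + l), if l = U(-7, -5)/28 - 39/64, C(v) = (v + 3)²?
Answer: 28085/448 ≈ 62.690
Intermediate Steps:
U(Y, O) = 2 (U(Y, O) = 0 + 2 = 2)
C(v) = (3 + v)²
d = -12 (d = -3*(3 - 5)² = -3*(-2)² = -3*4 = -12)
l = -241/448 (l = 2/28 - 39/64 = 2*(1/28) - 39*1/64 = 1/14 - 39/64 = -241/448 ≈ -0.53795)
M(2, -5)*(d + l) = -5*(-12 - 241/448) = -5*(-5617/448) = 28085/448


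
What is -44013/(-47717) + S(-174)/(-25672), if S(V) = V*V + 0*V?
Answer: -78694539/306247706 ≈ -0.25696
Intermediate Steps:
S(V) = V**2 (S(V) = V**2 + 0 = V**2)
-44013/(-47717) + S(-174)/(-25672) = -44013/(-47717) + (-174)**2/(-25672) = -44013*(-1/47717) + 30276*(-1/25672) = 44013/47717 - 7569/6418 = -78694539/306247706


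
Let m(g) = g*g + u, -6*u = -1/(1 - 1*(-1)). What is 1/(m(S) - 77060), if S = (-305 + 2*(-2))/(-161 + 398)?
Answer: -74892/5771043971 ≈ -1.2977e-5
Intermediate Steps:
u = 1/12 (u = -(-1)/(6*(1 - 1*(-1))) = -(-1)/(6*(1 + 1)) = -(-1)/(6*2) = -1/6*(-1/2) = 1/12 ≈ 0.083333)
S = -103/79 (S = (-305 - 4)/237 = -309*1/237 = -103/79 ≈ -1.3038)
m(g) = 1/12 + g**2 (m(g) = g*g + 1/12 = g**2 + 1/12 = 1/12 + g**2)
1/(m(S) - 77060) = 1/((1/12 + (-103/79)**2) - 77060) = 1/((1/12 + 10609/6241) - 77060) = 1/(133549/74892 - 77060) = 1/(-5771043971/74892) = -74892/5771043971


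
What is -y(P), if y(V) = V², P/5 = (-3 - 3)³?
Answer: -1166400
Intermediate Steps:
P = -1080 (P = 5*(-3 - 3)³ = 5*(-6)³ = 5*(-216) = -1080)
-y(P) = -1*(-1080)² = -1*1166400 = -1166400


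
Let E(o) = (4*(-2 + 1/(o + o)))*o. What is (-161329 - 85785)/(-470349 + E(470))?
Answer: 13006/24953 ≈ 0.52122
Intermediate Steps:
E(o) = o*(-8 + 2/o) (E(o) = (4*(-2 + 1/(2*o)))*o = (-8 + 2/o)*o = o*(-8 + 2/o))
(-161329 - 85785)/(-470349 + E(470)) = (-161329 - 85785)/(-470349 + (2 - 8*470)) = -247114/(-470349 + (2 - 3760)) = -247114/(-470349 - 3758) = -247114/(-474107) = -247114*(-1/474107) = 13006/24953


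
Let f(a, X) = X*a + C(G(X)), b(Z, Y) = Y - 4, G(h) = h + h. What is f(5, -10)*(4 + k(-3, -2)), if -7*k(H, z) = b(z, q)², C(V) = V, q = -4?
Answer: 360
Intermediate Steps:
G(h) = 2*h
b(Z, Y) = -4 + Y
k(H, z) = -64/7 (k(H, z) = -(-4 - 4)²/7 = -⅐*(-8)² = -⅐*64 = -64/7)
f(a, X) = 2*X + X*a (f(a, X) = X*a + 2*X = 2*X + X*a)
f(5, -10)*(4 + k(-3, -2)) = (-10*(2 + 5))*(4 - 64/7) = -10*7*(-36/7) = -70*(-36/7) = 360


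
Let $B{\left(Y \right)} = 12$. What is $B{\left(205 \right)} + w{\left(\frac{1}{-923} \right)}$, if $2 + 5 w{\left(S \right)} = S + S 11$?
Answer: $\frac{53522}{4615} \approx 11.597$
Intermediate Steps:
$w{\left(S \right)} = - \frac{2}{5} + \frac{12 S}{5}$ ($w{\left(S \right)} = - \frac{2}{5} + \frac{S + S 11}{5} = - \frac{2}{5} + \frac{S + 11 S}{5} = - \frac{2}{5} + \frac{12 S}{5}$)
$B{\left(205 \right)} + w{\left(\frac{1}{-923} \right)} = 12 - \left(\frac{2}{5} - \frac{12}{5 \left(-923\right)}\right) = 12 + \left(- \frac{2}{5} + \frac{12}{5} \left(- \frac{1}{923}\right)\right) = 12 - \frac{1858}{4615} = \frac{53522}{4615}$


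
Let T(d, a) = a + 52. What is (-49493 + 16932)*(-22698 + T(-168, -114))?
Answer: 741088360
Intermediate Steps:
T(d, a) = 52 + a
(-49493 + 16932)*(-22698 + T(-168, -114)) = (-49493 + 16932)*(-22698 + (52 - 114)) = -32561*(-22698 - 62) = -32561*(-22760) = 741088360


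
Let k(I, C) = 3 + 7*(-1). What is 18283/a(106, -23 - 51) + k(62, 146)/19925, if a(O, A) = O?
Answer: 364288351/2112050 ≈ 172.48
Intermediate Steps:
k(I, C) = -4 (k(I, C) = 3 - 7 = -4)
18283/a(106, -23 - 51) + k(62, 146)/19925 = 18283/106 - 4/19925 = 364288351/2112050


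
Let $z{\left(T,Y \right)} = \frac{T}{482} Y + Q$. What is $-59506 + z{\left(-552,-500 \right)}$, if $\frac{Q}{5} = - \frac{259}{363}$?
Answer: $- \frac{5155981493}{87483} \approx -58937.0$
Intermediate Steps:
$Q = - \frac{1295}{363}$ ($Q = 5 \left(- \frac{259}{363}\right) = - \frac{1295}{363} \approx -3.5675$)
$z{\left(T,Y \right)} = - \frac{1295}{363} + \frac{T Y}{482}$ ($z{\left(T,Y \right)} = \frac{T}{482} Y - \frac{1295}{363} = \frac{T Y}{482} - \frac{1295}{363} = - \frac{1295}{363} + \frac{T Y}{482}$)
$-59506 + z{\left(-552,-500 \right)} = -59506 - \left(\frac{1295}{363} + \frac{276}{241} \left(-500\right)\right) = -59506 + \left(- \frac{1295}{363} + \frac{138000}{241}\right) = -59506 + \frac{49781905}{87483} = - \frac{5155981493}{87483}$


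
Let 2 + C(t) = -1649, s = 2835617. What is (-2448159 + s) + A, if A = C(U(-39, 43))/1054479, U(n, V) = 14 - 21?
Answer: 408566322731/1054479 ≈ 3.8746e+5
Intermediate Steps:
U(n, V) = -7
C(t) = -1651 (C(t) = -2 - 1649 = -1651)
A = -1651/1054479 ≈ -0.0015657
(-2448159 + s) + A = (-2448159 + 2835617) - 1651/1054479 = 387458 - 1651/1054479 = 408566322731/1054479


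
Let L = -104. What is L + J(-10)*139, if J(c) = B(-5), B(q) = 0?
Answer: -104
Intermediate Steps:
J(c) = 0
L + J(-10)*139 = -104 + 0*139 = -104 + 0 = -104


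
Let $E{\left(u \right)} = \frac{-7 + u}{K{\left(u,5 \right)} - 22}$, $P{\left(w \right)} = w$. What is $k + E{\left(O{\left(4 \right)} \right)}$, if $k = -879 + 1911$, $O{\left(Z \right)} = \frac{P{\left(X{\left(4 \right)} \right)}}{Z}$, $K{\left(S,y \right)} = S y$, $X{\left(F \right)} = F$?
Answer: $\frac{17550}{17} \approx 1032.4$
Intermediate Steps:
$O{\left(Z \right)} = \frac{4}{Z}$
$E{\left(u \right)} = \frac{-7 + u}{-22 + 5 u}$ ($E{\left(u \right)} = \frac{-7 + u}{u 5 - 22} = \frac{-7 + u}{5 u - 22} = \frac{-7 + u}{-22 + 5 u}$)
$k = 1032$
$k + E{\left(O{\left(4 \right)} \right)} = 1032 + \frac{-7 + \frac{4}{4}}{-22 + 5 \cdot \frac{4}{4}} = 1032 + \frac{-7 + 4 \cdot \frac{1}{4}}{-22 + 5 \cdot 4 \cdot \frac{1}{4}} = 1032 + \frac{-7 + 1}{-22 + 5 \cdot 1} = 1032 + \frac{1}{-22 + 5} \left(-6\right) = 1032 + \frac{1}{-17} \left(-6\right) = 1032 - - \frac{6}{17} = 1032 + \frac{6}{17} = \frac{17550}{17}$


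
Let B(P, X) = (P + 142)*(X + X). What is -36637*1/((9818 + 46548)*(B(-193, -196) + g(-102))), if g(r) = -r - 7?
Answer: -36637/1132223842 ≈ -3.2358e-5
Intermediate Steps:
B(P, X) = 2*X*(142 + P) (B(P, X) = (142 + P)*(2*X) = 2*X*(142 + P))
g(r) = -7 - r
-36637*1/((9818 + 46548)*(B(-193, -196) + g(-102))) = -36637*1/((9818 + 46548)*(2*(-196)*(142 - 193) + (-7 - 1*(-102)))) = -36637*1/(56366*(2*(-196)*(-51) + (-7 + 102))) = -36637*1/(56366*(19992 + 95)) = -36637/(20087*56366) = -36637/1132223842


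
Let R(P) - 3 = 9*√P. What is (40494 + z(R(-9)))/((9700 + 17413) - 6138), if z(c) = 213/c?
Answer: 3320579/1719950 - 639*I/1719950 ≈ 1.9306 - 0.00037152*I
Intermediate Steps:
R(P) = 3 + 9*√P
(40494 + z(R(-9)))/((9700 + 17413) - 6138) = (40494 + 213/(3 + 9*√(-9)))/((9700 + 17413) - 6138) = (40494 + 213/(3 + 9*(3*I)))/(27113 - 6138) = (40494 + 213/(3 + 27*I))/20975 = (40494 + 213*((3 - 27*I)/738))*(1/20975) = (40494 + 71*(3 - 27*I)/246)*(1/20975) = 40494/20975 + 71*(3 - 27*I)/5159850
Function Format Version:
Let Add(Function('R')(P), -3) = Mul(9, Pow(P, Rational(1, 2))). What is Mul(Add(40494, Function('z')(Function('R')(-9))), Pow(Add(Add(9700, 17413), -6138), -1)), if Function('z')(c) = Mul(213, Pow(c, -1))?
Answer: Add(Rational(3320579, 1719950), Mul(Rational(-639, 1719950), I)) ≈ Add(1.9306, Mul(-0.00037152, I))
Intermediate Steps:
Function('R')(P) = Add(3, Mul(9, Pow(P, Rational(1, 2))))
Mul(Add(40494, Function('z')(Function('R')(-9))), Pow(Add(Add(9700, 17413), -6138), -1)) = Mul(Add(40494, Mul(213, Pow(Add(3, Mul(9, Pow(-9, Rational(1, 2)))), -1))), Pow(Add(Add(9700, 17413), -6138), -1)) = Mul(Add(40494, Mul(213, Pow(Add(3, Mul(9, Mul(3, I))), -1))), Pow(Add(27113, -6138), -1)) = Mul(Add(40494, Mul(213, Pow(Add(3, Mul(27, I)), -1))), Pow(20975, -1)) = Mul(Add(40494, Mul(213, Mul(Rational(1, 738), Add(3, Mul(-27, I))))), Rational(1, 20975)) = Mul(Add(40494, Mul(Rational(71, 246), Add(3, Mul(-27, I)))), Rational(1, 20975)) = Add(Rational(40494, 20975), Mul(Rational(71, 5159850), Add(3, Mul(-27, I))))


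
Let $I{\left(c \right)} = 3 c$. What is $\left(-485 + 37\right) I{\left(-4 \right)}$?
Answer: $5376$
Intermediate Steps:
$\left(-485 + 37\right) I{\left(-4 \right)} = \left(-485 + 37\right) 3 \left(-4\right) = \left(-448\right) \left(-12\right) = 5376$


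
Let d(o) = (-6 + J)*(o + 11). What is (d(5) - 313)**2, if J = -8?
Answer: 288369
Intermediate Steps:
d(o) = -154 - 14*o (d(o) = (-6 - 8)*(o + 11) = -14*(11 + o) = -154 - 14*o)
(d(5) - 313)**2 = ((-154 - 14*5) - 313)**2 = ((-154 - 70) - 313)**2 = (-224 - 313)**2 = (-537)**2 = 288369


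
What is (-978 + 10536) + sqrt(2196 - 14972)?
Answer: 9558 + 2*I*sqrt(3194) ≈ 9558.0 + 113.03*I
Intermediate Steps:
(-978 + 10536) + sqrt(2196 - 14972) = 9558 + sqrt(-12776) = 9558 + 2*I*sqrt(3194)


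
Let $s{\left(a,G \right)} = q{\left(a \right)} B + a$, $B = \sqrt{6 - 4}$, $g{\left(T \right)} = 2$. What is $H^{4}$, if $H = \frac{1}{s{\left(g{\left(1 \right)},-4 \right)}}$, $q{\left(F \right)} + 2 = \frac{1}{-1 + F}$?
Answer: $\frac{1}{\left(2 - \sqrt{2}\right)^{4}} \approx 8.4926$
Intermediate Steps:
$q{\left(F \right)} = -2 + \frac{1}{-1 + F}$
$B = \sqrt{2} \approx 1.4142$
$s{\left(a,G \right)} = a + \frac{\sqrt{2} \left(3 - 2 a\right)}{-1 + a}$ ($s{\left(a,G \right)} = \frac{3 - 2 a}{-1 + a} \sqrt{2} + a = \frac{\sqrt{2} \left(3 - 2 a\right)}{-1 + a} + a = a + \frac{\sqrt{2} \left(3 - 2 a\right)}{-1 + a}$)
$H = \frac{1}{2 - \sqrt{2}}$ ($H = \frac{1}{\frac{1}{-1 + 2} \left(2 \left(-1 + 2\right) + \sqrt{2} \left(3 - 4\right)\right)} = \frac{1}{1^{-1} \left(2 \cdot 1 + \sqrt{2} \left(3 - 4\right)\right)} = \frac{1}{1 \left(2 + \sqrt{2} \left(-1\right)\right)} = \frac{1}{1 \left(2 - \sqrt{2}\right)} = \frac{1}{2 - \sqrt{2}} \approx 1.7071$)
$H^{4} = \left(1 + \frac{\sqrt{2}}{2}\right)^{4}$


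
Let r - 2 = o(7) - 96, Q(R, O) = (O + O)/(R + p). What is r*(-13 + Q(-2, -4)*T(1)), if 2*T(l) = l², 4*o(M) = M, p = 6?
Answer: 2583/2 ≈ 1291.5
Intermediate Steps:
o(M) = M/4
Q(R, O) = 2*O/(6 + R) (Q(R, O) = (O + O)/(R + 6) = (2*O)/(6 + R) = 2*O/(6 + R))
T(l) = l²/2
r = -369/4 (r = 2 + ((¼)*7 - 96) = 2 + (7/4 - 96) = 2 - 377/4 = -369/4 ≈ -92.250)
r*(-13 + Q(-2, -4)*T(1)) = -369*(-13 + (2*(-4)/(6 - 2))*((½)*1²))/4 = -369*(-13 + (2*(-4)/4)*((½)*1))/4 = -369*(-13 + (2*(-4)*(¼))*(½))/4 = -369*(-13 - 2*½)/4 = -369*(-13 - 1)/4 = -369/4*(-14) = 2583/2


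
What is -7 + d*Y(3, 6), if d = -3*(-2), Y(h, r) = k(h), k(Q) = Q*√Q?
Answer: -7 + 18*√3 ≈ 24.177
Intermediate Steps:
k(Q) = Q^(3/2)
Y(h, r) = h^(3/2)
d = 6
-7 + d*Y(3, 6) = -7 + 6*3^(3/2) = -7 + 6*(3*√3) = -7 + 18*√3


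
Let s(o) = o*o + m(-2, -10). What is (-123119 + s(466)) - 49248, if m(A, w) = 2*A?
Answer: 44785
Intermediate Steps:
s(o) = -4 + o² (s(o) = o*o + 2*(-2) = o² - 4 = -4 + o²)
(-123119 + s(466)) - 49248 = (-123119 + (-4 + 466²)) - 49248 = (-123119 + (-4 + 217156)) - 49248 = (-123119 + 217152) - 49248 = 94033 - 49248 = 44785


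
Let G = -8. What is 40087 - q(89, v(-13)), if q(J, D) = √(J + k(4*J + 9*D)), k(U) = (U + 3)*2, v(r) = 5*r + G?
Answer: 40087 - 13*I*√3 ≈ 40087.0 - 22.517*I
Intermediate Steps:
v(r) = -8 + 5*r (v(r) = 5*r - 8 = -8 + 5*r)
k(U) = 6 + 2*U (k(U) = (3 + U)*2 = 6 + 2*U)
q(J, D) = √(6 + 9*J + 18*D) (q(J, D) = √(J + (6 + 2*(4*J + 9*D))) = √(J + (6 + (8*J + 18*D))) = √(J + (6 + 8*J + 18*D)) = √(6 + 9*J + 18*D))
40087 - q(89, v(-13)) = 40087 - √(6 + 9*89 + 18*(-8 + 5*(-13))) = 40087 - √(6 + 801 + 18*(-8 - 65)) = 40087 - √(6 + 801 + 18*(-73)) = 40087 - √(6 + 801 - 1314) = 40087 - √(-507) = 40087 - 13*I*√3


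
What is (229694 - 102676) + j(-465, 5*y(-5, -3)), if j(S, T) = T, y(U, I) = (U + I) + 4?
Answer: 126998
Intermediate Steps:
y(U, I) = 4 + I + U (y(U, I) = (I + U) + 4 = 4 + I + U)
(229694 - 102676) + j(-465, 5*y(-5, -3)) = (229694 - 102676) + 5*(4 - 3 - 5) = 127018 + 5*(-4) = 127018 - 20 = 126998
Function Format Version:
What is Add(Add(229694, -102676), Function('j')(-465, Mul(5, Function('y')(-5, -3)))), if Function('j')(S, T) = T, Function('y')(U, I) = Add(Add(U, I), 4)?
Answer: 126998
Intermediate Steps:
Function('y')(U, I) = Add(4, I, U) (Function('y')(U, I) = Add(Add(I, U), 4) = Add(4, I, U))
Add(Add(229694, -102676), Function('j')(-465, Mul(5, Function('y')(-5, -3)))) = Add(Add(229694, -102676), Mul(5, Add(4, -3, -5))) = Add(127018, Mul(5, -4)) = Add(127018, -20) = 126998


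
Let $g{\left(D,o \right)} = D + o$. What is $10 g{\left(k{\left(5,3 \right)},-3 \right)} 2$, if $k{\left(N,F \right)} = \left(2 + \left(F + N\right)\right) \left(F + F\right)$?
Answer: $1140$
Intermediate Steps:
$k{\left(N,F \right)} = 2 F \left(2 + F + N\right)$ ($k{\left(N,F \right)} = \left(2 + F + N\right) 2 F = 2 F \left(2 + F + N\right)$)
$10 g{\left(k{\left(5,3 \right)},-3 \right)} 2 = 10 \left(2 \cdot 3 \left(2 + 3 + 5\right) - 3\right) 2 = 10 \left(2 \cdot 3 \cdot 10 - 3\right) 2 = 10 \left(60 - 3\right) 2 = 10 \cdot 57 \cdot 2 = 570 \cdot 2 = 1140$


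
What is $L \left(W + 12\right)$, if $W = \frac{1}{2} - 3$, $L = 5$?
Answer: $\frac{95}{2} \approx 47.5$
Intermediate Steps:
$W = - \frac{5}{2}$ ($W = \frac{1}{2} - 3 = - \frac{5}{2} \approx -2.5$)
$L \left(W + 12\right) = 5 \left(- \frac{5}{2} + 12\right) = 5 \cdot \frac{19}{2} = \frac{95}{2}$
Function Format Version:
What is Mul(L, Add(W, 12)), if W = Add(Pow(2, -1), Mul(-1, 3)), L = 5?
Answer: Rational(95, 2) ≈ 47.500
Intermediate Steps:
W = Rational(-5, 2) (W = Add(Rational(1, 2), -3) = Rational(-5, 2) ≈ -2.5000)
Mul(L, Add(W, 12)) = Mul(5, Add(Rational(-5, 2), 12)) = Mul(5, Rational(19, 2)) = Rational(95, 2)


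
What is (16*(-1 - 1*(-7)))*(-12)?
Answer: -1152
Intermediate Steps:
(16*(-1 - 1*(-7)))*(-12) = (16*(-1 + 7))*(-12) = (16*6)*(-12) = 96*(-12) = -1152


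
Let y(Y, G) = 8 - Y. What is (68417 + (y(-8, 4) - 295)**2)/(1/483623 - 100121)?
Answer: -35366866367/24210409191 ≈ -1.4608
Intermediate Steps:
(68417 + (y(-8, 4) - 295)**2)/(1/483623 - 100121) = (68417 + ((8 - 1*(-8)) - 295)**2)/(1/483623 - 100121) = (68417 + ((8 + 8) - 295)**2)/(1/483623 - 100121) = (68417 + (16 - 295)**2)/(-48420818382/483623) = (68417 + (-279)**2)*(-483623/48420818382) = (68417 + 77841)*(-483623/48420818382) = 146258*(-483623/48420818382) = -35366866367/24210409191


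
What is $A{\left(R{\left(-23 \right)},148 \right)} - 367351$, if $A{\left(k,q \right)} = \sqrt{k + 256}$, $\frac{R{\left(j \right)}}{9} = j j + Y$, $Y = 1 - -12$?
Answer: $-367351 + \sqrt{5134} \approx -3.6728 \cdot 10^{5}$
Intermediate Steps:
$Y = 13$ ($Y = 1 + 12 = 13$)
$R{\left(j \right)} = 117 + 9 j^{2}$ ($R{\left(j \right)} = 9 \left(j j + 13\right) = 9 \left(j^{2} + 13\right) = 9 \left(13 + j^{2}\right) = 117 + 9 j^{2}$)
$A{\left(k,q \right)} = \sqrt{256 + k}$
$A{\left(R{\left(-23 \right)},148 \right)} - 367351 = \sqrt{256 + \left(117 + 9 \left(-23\right)^{2}\right)} - 367351 = \sqrt{256 + \left(117 + 9 \cdot 529\right)} - 367351 = \sqrt{256 + \left(117 + 4761\right)} - 367351 = \sqrt{256 + 4878} - 367351 = \sqrt{5134} - 367351 = -367351 + \sqrt{5134}$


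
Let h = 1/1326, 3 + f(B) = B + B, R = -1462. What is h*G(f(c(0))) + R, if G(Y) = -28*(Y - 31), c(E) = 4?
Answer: -74534/51 ≈ -1461.5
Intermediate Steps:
f(B) = -3 + 2*B (f(B) = -3 + (B + B) = -3 + 2*B)
h = 1/1326 ≈ 0.00075415
G(Y) = 868 - 28*Y (G(Y) = -28*(-31 + Y) = 868 - 28*Y)
h*G(f(c(0))) + R = (868 - 28*(-3 + 2*4))/1326 - 1462 = (868 - 28*(-3 + 8))/1326 - 1462 = (868 - 28*5)/1326 - 1462 = (868 - 140)/1326 - 1462 = (1/1326)*728 - 1462 = 28/51 - 1462 = -74534/51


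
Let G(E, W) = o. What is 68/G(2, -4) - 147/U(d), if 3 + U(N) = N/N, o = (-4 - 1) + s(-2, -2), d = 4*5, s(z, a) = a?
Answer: 893/14 ≈ 63.786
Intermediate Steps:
d = 20
o = -7 (o = (-4 - 1) - 2 = -5 - 2 = -7)
G(E, W) = -7
U(N) = -2 (U(N) = -3 + N/N = -3 + 1 = -2)
68/G(2, -4) - 147/U(d) = 68/(-7) - 147/(-2) = 68*(-⅐) - 147*(-½) = -68/7 + 147/2 = 893/14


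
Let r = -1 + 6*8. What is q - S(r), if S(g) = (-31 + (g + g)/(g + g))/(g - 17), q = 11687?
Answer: 11688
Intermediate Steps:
r = 47 (r = -1 + 48 = 47)
S(g) = -30/(-17 + g) (S(g) = (-31 + (2*g)/((2*g)))/(-17 + g) = (-31 + (2*g)*(1/(2*g)))/(-17 + g) = (-31 + 1)/(-17 + g) = -30/(-17 + g))
q - S(r) = 11687 - (-30)/(-17 + 47) = 11687 - (-30)/30 = 11687 - 1*(-1) = 11687 + 1 = 11688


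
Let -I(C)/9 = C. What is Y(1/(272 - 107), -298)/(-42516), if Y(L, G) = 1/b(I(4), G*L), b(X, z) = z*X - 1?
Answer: -55/149698836 ≈ -3.6740e-7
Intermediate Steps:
I(C) = -9*C
b(X, z) = -1 + X*z (b(X, z) = X*z - 1 = -1 + X*z)
Y(L, G) = 1/(-1 - 36*G*L) (Y(L, G) = 1/(-1 + (-9*4)*(G*L)) = 1/(-1 - 36*G*L))
Y(1/(272 - 107), -298)/(-42516) = -1/(1 + 36*(-298)/(272 - 107))/(-42516) = -1/(1 + 36*(-298)/165)*(-1/42516) = -1/(1 + 36*(-298)*(1/165))*(-1/42516) = -1/(1 - 3576/55)*(-1/42516) = -1/(-3521/55)*(-1/42516) = -1*(-55/3521)*(-1/42516) = (55/3521)*(-1/42516) = -55/149698836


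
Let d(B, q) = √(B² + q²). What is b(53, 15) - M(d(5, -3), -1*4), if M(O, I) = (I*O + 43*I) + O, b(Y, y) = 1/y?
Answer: 2581/15 + 3*√34 ≈ 189.56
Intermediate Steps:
M(O, I) = O + 43*I + I*O (M(O, I) = (43*I + I*O) + O = O + 43*I + I*O)
b(53, 15) - M(d(5, -3), -1*4) = 1/15 - (√(5² + (-3)²) + 43*(-1*4) + (-1*4)*√(5² + (-3)²)) = 1/15 - (√(25 + 9) + 43*(-4) - 4*√(25 + 9)) = 1/15 - (√34 - 172 - 4*√34) = 1/15 - (-172 - 3*√34) = 1/15 + (172 + 3*√34) = 2581/15 + 3*√34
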